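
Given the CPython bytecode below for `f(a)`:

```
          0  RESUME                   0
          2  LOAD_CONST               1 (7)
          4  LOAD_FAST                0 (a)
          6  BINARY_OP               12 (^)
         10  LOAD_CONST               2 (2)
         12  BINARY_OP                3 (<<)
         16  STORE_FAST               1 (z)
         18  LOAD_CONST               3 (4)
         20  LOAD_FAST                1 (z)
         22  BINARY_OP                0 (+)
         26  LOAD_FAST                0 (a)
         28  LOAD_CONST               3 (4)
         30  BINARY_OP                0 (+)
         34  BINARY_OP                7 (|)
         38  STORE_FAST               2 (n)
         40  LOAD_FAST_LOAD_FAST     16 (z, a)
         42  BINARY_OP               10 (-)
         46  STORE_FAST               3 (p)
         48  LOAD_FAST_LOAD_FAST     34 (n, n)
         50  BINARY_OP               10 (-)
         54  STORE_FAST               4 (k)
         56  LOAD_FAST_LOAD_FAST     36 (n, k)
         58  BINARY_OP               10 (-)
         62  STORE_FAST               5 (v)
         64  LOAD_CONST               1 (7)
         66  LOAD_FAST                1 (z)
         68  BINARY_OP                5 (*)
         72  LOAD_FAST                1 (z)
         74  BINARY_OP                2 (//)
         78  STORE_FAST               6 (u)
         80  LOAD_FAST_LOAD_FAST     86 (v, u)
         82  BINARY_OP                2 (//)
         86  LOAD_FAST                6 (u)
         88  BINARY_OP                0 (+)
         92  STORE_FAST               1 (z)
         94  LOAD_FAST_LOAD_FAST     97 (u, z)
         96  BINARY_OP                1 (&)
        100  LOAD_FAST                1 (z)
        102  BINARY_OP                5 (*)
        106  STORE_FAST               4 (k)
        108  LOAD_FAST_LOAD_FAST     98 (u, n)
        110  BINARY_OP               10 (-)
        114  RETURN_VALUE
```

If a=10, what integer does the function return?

-55

LOAD_CONST → push 7. Stack: [7]
LOAD_FAST a → push 10. Stack: [7, 10]
BINARY_OP ^ → 7 ^ 10 = 13. Stack: [13]
LOAD_CONST → push 2. Stack: [13, 2]
BINARY_OP << → 13 << 2 = 52. Stack: [52]
STORE_FAST z → z=52. Stack: []
LOAD_CONST → push 4. Stack: [4]
LOAD_FAST z → push 52. Stack: [4, 52]
BINARY_OP + → 4 + 52 = 56. Stack: [56]
LOAD_FAST a → push 10. Stack: [56, 10]
LOAD_CONST → push 4. Stack: [56, 10, 4]
BINARY_OP + → 10 + 4 = 14. Stack: [56, 14]
BINARY_OP | → 56 | 14 = 62. Stack: [62]
STORE_FAST n → n=62. Stack: []
LOAD_FAST_LOAD_FAST z,a → push 52,10. Stack: [52, 10]
BINARY_OP - → 52 - 10 = 42. Stack: [42]
STORE_FAST p → p=42. Stack: []
LOAD_FAST_LOAD_FAST n,n → push 62,62. Stack: [62, 62]
BINARY_OP - → 62 - 62 = 0. Stack: [0]
STORE_FAST k → k=0. Stack: []
LOAD_FAST_LOAD_FAST n,k → push 62,0. Stack: [62, 0]
BINARY_OP - → 62 - 0 = 62. Stack: [62]
STORE_FAST v → v=62. Stack: []
LOAD_CONST → push 7. Stack: [7]
LOAD_FAST z → push 52. Stack: [7, 52]
BINARY_OP * → 7 * 52 = 364. Stack: [364]
LOAD_FAST z → push 52. Stack: [364, 52]
BINARY_OP // → 364 // 52 = 7. Stack: [7]
STORE_FAST u → u=7. Stack: []
LOAD_FAST_LOAD_FAST v,u → push 62,7. Stack: [62, 7]
BINARY_OP // → 62 // 7 = 8. Stack: [8]
LOAD_FAST u → push 7. Stack: [8, 7]
BINARY_OP + → 8 + 7 = 15. Stack: [15]
STORE_FAST z → z=15. Stack: []
LOAD_FAST_LOAD_FAST u,z → push 7,15. Stack: [7, 15]
BINARY_OP & → 7 & 15 = 7. Stack: [7]
LOAD_FAST z → push 15. Stack: [7, 15]
BINARY_OP * → 7 * 15 = 105. Stack: [105]
STORE_FAST k → k=105. Stack: []
LOAD_FAST_LOAD_FAST u,n → push 7,62. Stack: [7, 62]
BINARY_OP - → 7 - 62 = -55. Stack: [-55]
RETURN_VALUE → return -55.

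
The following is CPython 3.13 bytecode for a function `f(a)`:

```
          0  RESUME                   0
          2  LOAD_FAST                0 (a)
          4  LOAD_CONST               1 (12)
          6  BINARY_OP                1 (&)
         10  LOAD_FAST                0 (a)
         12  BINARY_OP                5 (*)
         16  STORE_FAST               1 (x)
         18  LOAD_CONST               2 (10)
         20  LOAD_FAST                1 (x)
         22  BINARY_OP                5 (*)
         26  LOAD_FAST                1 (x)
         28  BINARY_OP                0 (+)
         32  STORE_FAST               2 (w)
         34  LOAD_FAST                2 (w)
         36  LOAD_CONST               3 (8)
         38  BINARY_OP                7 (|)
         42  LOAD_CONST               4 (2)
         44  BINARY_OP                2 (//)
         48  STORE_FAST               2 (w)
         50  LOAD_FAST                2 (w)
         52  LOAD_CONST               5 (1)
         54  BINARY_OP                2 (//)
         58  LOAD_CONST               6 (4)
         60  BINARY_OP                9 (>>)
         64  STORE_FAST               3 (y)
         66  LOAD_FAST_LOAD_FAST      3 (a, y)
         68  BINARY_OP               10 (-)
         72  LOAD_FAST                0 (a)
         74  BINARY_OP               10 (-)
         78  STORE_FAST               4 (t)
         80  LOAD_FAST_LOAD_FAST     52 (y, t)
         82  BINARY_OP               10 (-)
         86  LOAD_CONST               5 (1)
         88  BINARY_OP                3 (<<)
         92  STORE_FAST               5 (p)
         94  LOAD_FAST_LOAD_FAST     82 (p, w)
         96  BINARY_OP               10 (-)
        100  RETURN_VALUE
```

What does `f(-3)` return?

142

LOAD_FAST a → push -3. Stack: [-3]
LOAD_CONST → push 12. Stack: [-3, 12]
BINARY_OP & → -3 & 12 = 12. Stack: [12]
LOAD_FAST a → push -3. Stack: [12, -3]
BINARY_OP * → 12 * -3 = -36. Stack: [-36]
STORE_FAST x → x=-36. Stack: []
LOAD_CONST → push 10. Stack: [10]
LOAD_FAST x → push -36. Stack: [10, -36]
BINARY_OP * → 10 * -36 = -360. Stack: [-360]
LOAD_FAST x → push -36. Stack: [-360, -36]
BINARY_OP + → -360 + -36 = -396. Stack: [-396]
STORE_FAST w → w=-396. Stack: []
LOAD_FAST w → push -396. Stack: [-396]
LOAD_CONST → push 8. Stack: [-396, 8]
BINARY_OP | → -396 | 8 = -388. Stack: [-388]
LOAD_CONST → push 2. Stack: [-388, 2]
BINARY_OP // → -388 // 2 = -194. Stack: [-194]
STORE_FAST w → w=-194. Stack: []
LOAD_FAST w → push -194. Stack: [-194]
LOAD_CONST → push 1. Stack: [-194, 1]
BINARY_OP // → -194 // 1 = -194. Stack: [-194]
LOAD_CONST → push 4. Stack: [-194, 4]
BINARY_OP >> → -194 >> 4 = -13. Stack: [-13]
STORE_FAST y → y=-13. Stack: []
LOAD_FAST_LOAD_FAST a,y → push -3,-13. Stack: [-3, -13]
BINARY_OP - → -3 - -13 = 10. Stack: [10]
LOAD_FAST a → push -3. Stack: [10, -3]
BINARY_OP - → 10 - -3 = 13. Stack: [13]
STORE_FAST t → t=13. Stack: []
LOAD_FAST_LOAD_FAST y,t → push -13,13. Stack: [-13, 13]
BINARY_OP - → -13 - 13 = -26. Stack: [-26]
LOAD_CONST → push 1. Stack: [-26, 1]
BINARY_OP << → -26 << 1 = -52. Stack: [-52]
STORE_FAST p → p=-52. Stack: []
LOAD_FAST_LOAD_FAST p,w → push -52,-194. Stack: [-52, -194]
BINARY_OP - → -52 - -194 = 142. Stack: [142]
RETURN_VALUE → return 142.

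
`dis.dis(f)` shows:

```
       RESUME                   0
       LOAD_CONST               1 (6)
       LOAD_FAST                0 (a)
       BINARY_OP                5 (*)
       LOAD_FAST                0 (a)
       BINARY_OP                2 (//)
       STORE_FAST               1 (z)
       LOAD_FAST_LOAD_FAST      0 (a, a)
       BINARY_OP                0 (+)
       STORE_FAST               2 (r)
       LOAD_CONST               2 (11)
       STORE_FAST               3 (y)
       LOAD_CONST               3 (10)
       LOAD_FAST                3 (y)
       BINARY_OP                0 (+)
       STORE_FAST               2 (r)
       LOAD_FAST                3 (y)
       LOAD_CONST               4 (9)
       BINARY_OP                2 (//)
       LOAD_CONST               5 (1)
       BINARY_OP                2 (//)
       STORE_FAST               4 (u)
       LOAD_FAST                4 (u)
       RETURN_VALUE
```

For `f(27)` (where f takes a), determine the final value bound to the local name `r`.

21

LOAD_CONST → push 6. Stack: [6]
LOAD_FAST a → push 27. Stack: [6, 27]
BINARY_OP * → 6 * 27 = 162. Stack: [162]
LOAD_FAST a → push 27. Stack: [162, 27]
BINARY_OP // → 162 // 27 = 6. Stack: [6]
STORE_FAST z → z=6. Stack: []
LOAD_FAST_LOAD_FAST a,a → push 27,27. Stack: [27, 27]
BINARY_OP + → 27 + 27 = 54. Stack: [54]
STORE_FAST r → r=54. Stack: []
LOAD_CONST → push 11. Stack: [11]
STORE_FAST y → y=11. Stack: []
LOAD_CONST → push 10. Stack: [10]
LOAD_FAST y → push 11. Stack: [10, 11]
BINARY_OP + → 10 + 11 = 21. Stack: [21]
STORE_FAST r → r=21. Stack: []
LOAD_FAST y → push 11. Stack: [11]
LOAD_CONST → push 9. Stack: [11, 9]
BINARY_OP // → 11 // 9 = 1. Stack: [1]
LOAD_CONST → push 1. Stack: [1, 1]
BINARY_OP // → 1 // 1 = 1. Stack: [1]
STORE_FAST u → u=1. Stack: []
LOAD_FAST u → push 1. Stack: [1]
RETURN_VALUE → return 1.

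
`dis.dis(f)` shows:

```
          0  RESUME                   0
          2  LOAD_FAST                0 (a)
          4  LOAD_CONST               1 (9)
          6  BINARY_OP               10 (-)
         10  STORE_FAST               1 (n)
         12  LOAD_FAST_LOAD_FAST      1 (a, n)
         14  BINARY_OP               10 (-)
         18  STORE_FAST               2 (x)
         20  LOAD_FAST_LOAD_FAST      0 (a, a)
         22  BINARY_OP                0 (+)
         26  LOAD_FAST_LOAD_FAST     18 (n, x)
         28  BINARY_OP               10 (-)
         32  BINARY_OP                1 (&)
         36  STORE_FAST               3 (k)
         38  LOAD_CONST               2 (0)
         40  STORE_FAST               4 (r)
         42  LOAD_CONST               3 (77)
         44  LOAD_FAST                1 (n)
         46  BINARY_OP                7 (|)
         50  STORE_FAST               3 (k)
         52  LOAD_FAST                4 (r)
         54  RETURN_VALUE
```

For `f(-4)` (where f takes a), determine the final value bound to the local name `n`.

-13

LOAD_FAST a → push -4. Stack: [-4]
LOAD_CONST → push 9. Stack: [-4, 9]
BINARY_OP - → -4 - 9 = -13. Stack: [-13]
STORE_FAST n → n=-13. Stack: []
LOAD_FAST_LOAD_FAST a,n → push -4,-13. Stack: [-4, -13]
BINARY_OP - → -4 - -13 = 9. Stack: [9]
STORE_FAST x → x=9. Stack: []
LOAD_FAST_LOAD_FAST a,a → push -4,-4. Stack: [-4, -4]
BINARY_OP + → -4 + -4 = -8. Stack: [-8]
LOAD_FAST_LOAD_FAST n,x → push -13,9. Stack: [-8, -13, 9]
BINARY_OP - → -13 - 9 = -22. Stack: [-8, -22]
BINARY_OP & → -8 & -22 = -24. Stack: [-24]
STORE_FAST k → k=-24. Stack: []
LOAD_CONST → push 0. Stack: [0]
STORE_FAST r → r=0. Stack: []
LOAD_CONST → push 77. Stack: [77]
LOAD_FAST n → push -13. Stack: [77, -13]
BINARY_OP | → 77 | -13 = -1. Stack: [-1]
STORE_FAST k → k=-1. Stack: []
LOAD_FAST r → push 0. Stack: [0]
RETURN_VALUE → return 0.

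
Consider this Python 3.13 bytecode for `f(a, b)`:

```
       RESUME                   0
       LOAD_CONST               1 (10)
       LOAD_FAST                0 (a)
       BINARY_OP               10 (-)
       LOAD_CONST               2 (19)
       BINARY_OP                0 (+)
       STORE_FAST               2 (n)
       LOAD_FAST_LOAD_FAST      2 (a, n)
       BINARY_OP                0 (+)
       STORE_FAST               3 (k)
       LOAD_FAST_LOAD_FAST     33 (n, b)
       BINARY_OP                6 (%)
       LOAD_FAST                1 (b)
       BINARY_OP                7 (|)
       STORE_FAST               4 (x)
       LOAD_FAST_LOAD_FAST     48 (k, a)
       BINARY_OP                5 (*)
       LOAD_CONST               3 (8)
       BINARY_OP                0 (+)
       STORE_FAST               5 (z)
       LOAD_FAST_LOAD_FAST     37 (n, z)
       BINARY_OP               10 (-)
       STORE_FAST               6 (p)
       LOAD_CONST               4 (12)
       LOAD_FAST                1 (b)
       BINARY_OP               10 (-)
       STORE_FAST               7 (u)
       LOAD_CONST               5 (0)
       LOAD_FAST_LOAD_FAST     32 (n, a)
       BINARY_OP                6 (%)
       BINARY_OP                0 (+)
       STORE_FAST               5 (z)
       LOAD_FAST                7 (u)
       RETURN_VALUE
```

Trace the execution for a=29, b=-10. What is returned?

22

LOAD_CONST → push 10. Stack: [10]
LOAD_FAST a → push 29. Stack: [10, 29]
BINARY_OP - → 10 - 29 = -19. Stack: [-19]
LOAD_CONST → push 19. Stack: [-19, 19]
BINARY_OP + → -19 + 19 = 0. Stack: [0]
STORE_FAST n → n=0. Stack: []
LOAD_FAST_LOAD_FAST a,n → push 29,0. Stack: [29, 0]
BINARY_OP + → 29 + 0 = 29. Stack: [29]
STORE_FAST k → k=29. Stack: []
LOAD_FAST_LOAD_FAST n,b → push 0,-10. Stack: [0, -10]
BINARY_OP % → 0 % -10 = 0. Stack: [0]
LOAD_FAST b → push -10. Stack: [0, -10]
BINARY_OP | → 0 | -10 = -10. Stack: [-10]
STORE_FAST x → x=-10. Stack: []
LOAD_FAST_LOAD_FAST k,a → push 29,29. Stack: [29, 29]
BINARY_OP * → 29 * 29 = 841. Stack: [841]
LOAD_CONST → push 8. Stack: [841, 8]
BINARY_OP + → 841 + 8 = 849. Stack: [849]
STORE_FAST z → z=849. Stack: []
LOAD_FAST_LOAD_FAST n,z → push 0,849. Stack: [0, 849]
BINARY_OP - → 0 - 849 = -849. Stack: [-849]
STORE_FAST p → p=-849. Stack: []
LOAD_CONST → push 12. Stack: [12]
LOAD_FAST b → push -10. Stack: [12, -10]
BINARY_OP - → 12 - -10 = 22. Stack: [22]
STORE_FAST u → u=22. Stack: []
LOAD_CONST → push 0. Stack: [0]
LOAD_FAST_LOAD_FAST n,a → push 0,29. Stack: [0, 0, 29]
BINARY_OP % → 0 % 29 = 0. Stack: [0, 0]
BINARY_OP + → 0 + 0 = 0. Stack: [0]
STORE_FAST z → z=0. Stack: []
LOAD_FAST u → push 22. Stack: [22]
RETURN_VALUE → return 22.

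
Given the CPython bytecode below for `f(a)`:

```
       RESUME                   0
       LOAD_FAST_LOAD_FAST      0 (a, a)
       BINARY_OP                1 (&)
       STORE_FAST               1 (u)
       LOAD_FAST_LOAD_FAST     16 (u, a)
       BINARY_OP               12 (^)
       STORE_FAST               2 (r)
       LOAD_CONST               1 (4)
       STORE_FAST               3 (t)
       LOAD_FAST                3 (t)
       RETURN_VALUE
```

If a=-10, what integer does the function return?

4

LOAD_FAST_LOAD_FAST a,a → push -10,-10. Stack: [-10, -10]
BINARY_OP & → -10 & -10 = -10. Stack: [-10]
STORE_FAST u → u=-10. Stack: []
LOAD_FAST_LOAD_FAST u,a → push -10,-10. Stack: [-10, -10]
BINARY_OP ^ → -10 ^ -10 = 0. Stack: [0]
STORE_FAST r → r=0. Stack: []
LOAD_CONST → push 4. Stack: [4]
STORE_FAST t → t=4. Stack: []
LOAD_FAST t → push 4. Stack: [4]
RETURN_VALUE → return 4.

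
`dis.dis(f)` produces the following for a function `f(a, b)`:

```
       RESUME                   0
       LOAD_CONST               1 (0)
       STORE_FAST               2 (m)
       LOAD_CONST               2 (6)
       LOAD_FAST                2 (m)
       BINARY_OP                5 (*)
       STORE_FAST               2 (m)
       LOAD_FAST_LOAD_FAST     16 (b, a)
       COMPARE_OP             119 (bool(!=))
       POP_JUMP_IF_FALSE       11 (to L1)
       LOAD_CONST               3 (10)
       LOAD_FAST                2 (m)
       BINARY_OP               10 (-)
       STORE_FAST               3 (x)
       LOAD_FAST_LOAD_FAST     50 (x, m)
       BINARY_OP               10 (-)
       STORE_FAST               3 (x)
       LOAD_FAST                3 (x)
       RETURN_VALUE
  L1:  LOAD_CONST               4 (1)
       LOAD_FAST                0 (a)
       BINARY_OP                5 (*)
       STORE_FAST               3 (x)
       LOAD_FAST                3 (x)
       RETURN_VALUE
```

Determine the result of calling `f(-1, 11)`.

10

LOAD_CONST → push 0. Stack: [0]
STORE_FAST m → m=0. Stack: []
LOAD_CONST → push 6. Stack: [6]
LOAD_FAST m → push 0. Stack: [6, 0]
BINARY_OP * → 6 * 0 = 0. Stack: [0]
STORE_FAST m → m=0. Stack: []
LOAD_FAST_LOAD_FAST b,a → push 11,-1. Stack: [11, -1]
COMPARE_OP bool(!=) → 11 vs -1 = True. Stack: [True]
POP_JUMP_IF_FALSE → pop True; no jump. Stack: []
LOAD_CONST → push 10. Stack: [10]
LOAD_FAST m → push 0. Stack: [10, 0]
BINARY_OP - → 10 - 0 = 10. Stack: [10]
STORE_FAST x → x=10. Stack: []
LOAD_FAST_LOAD_FAST x,m → push 10,0. Stack: [10, 0]
BINARY_OP - → 10 - 0 = 10. Stack: [10]
STORE_FAST x → x=10. Stack: []
LOAD_FAST x → push 10. Stack: [10]
RETURN_VALUE → return 10.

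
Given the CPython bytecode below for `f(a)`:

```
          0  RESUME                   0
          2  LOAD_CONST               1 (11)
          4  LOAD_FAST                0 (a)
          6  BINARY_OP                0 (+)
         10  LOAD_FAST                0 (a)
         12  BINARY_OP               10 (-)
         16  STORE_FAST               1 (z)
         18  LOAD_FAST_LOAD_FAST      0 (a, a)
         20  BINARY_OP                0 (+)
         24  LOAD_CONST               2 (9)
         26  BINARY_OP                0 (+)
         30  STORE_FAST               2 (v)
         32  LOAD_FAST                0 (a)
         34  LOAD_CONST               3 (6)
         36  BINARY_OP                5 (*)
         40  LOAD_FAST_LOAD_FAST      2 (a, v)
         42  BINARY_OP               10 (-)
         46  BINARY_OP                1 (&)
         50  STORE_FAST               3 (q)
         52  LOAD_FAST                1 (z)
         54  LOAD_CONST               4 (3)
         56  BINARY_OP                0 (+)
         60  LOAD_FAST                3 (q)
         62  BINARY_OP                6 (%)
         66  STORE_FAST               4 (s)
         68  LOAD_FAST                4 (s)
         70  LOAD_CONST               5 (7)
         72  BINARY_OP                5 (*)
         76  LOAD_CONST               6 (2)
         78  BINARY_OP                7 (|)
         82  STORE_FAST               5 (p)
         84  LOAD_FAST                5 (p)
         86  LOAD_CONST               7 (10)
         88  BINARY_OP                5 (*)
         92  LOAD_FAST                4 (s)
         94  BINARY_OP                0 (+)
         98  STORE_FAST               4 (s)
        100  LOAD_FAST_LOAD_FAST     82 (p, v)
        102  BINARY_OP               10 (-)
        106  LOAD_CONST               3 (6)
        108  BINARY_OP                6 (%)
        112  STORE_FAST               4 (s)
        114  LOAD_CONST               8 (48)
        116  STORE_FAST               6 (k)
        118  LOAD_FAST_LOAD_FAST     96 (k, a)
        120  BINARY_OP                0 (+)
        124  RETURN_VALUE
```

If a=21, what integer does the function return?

LOAD_CONST → push 11. Stack: [11]
LOAD_FAST a → push 21. Stack: [11, 21]
BINARY_OP + → 11 + 21 = 32. Stack: [32]
LOAD_FAST a → push 21. Stack: [32, 21]
BINARY_OP - → 32 - 21 = 11. Stack: [11]
STORE_FAST z → z=11. Stack: []
LOAD_FAST_LOAD_FAST a,a → push 21,21. Stack: [21, 21]
BINARY_OP + → 21 + 21 = 42. Stack: [42]
LOAD_CONST → push 9. Stack: [42, 9]
BINARY_OP + → 42 + 9 = 51. Stack: [51]
STORE_FAST v → v=51. Stack: []
LOAD_FAST a → push 21. Stack: [21]
LOAD_CONST → push 6. Stack: [21, 6]
BINARY_OP * → 21 * 6 = 126. Stack: [126]
LOAD_FAST_LOAD_FAST a,v → push 21,51. Stack: [126, 21, 51]
BINARY_OP - → 21 - 51 = -30. Stack: [126, -30]
BINARY_OP & → 126 & -30 = 98. Stack: [98]
STORE_FAST q → q=98. Stack: []
LOAD_FAST z → push 11. Stack: [11]
LOAD_CONST → push 3. Stack: [11, 3]
BINARY_OP + → 11 + 3 = 14. Stack: [14]
LOAD_FAST q → push 98. Stack: [14, 98]
BINARY_OP % → 14 % 98 = 14. Stack: [14]
STORE_FAST s → s=14. Stack: []
LOAD_FAST s → push 14. Stack: [14]
LOAD_CONST → push 7. Stack: [14, 7]
BINARY_OP * → 14 * 7 = 98. Stack: [98]
LOAD_CONST → push 2. Stack: [98, 2]
BINARY_OP | → 98 | 2 = 98. Stack: [98]
STORE_FAST p → p=98. Stack: []
LOAD_FAST p → push 98. Stack: [98]
LOAD_CONST → push 10. Stack: [98, 10]
BINARY_OP * → 98 * 10 = 980. Stack: [980]
LOAD_FAST s → push 14. Stack: [980, 14]
BINARY_OP + → 980 + 14 = 994. Stack: [994]
STORE_FAST s → s=994. Stack: []
LOAD_FAST_LOAD_FAST p,v → push 98,51. Stack: [98, 51]
BINARY_OP - → 98 - 51 = 47. Stack: [47]
LOAD_CONST → push 6. Stack: [47, 6]
BINARY_OP % → 47 % 6 = 5. Stack: [5]
STORE_FAST s → s=5. Stack: []
LOAD_CONST → push 48. Stack: [48]
STORE_FAST k → k=48. Stack: []
LOAD_FAST_LOAD_FAST k,a → push 48,21. Stack: [48, 21]
BINARY_OP + → 48 + 21 = 69. Stack: [69]
RETURN_VALUE → return 69.

69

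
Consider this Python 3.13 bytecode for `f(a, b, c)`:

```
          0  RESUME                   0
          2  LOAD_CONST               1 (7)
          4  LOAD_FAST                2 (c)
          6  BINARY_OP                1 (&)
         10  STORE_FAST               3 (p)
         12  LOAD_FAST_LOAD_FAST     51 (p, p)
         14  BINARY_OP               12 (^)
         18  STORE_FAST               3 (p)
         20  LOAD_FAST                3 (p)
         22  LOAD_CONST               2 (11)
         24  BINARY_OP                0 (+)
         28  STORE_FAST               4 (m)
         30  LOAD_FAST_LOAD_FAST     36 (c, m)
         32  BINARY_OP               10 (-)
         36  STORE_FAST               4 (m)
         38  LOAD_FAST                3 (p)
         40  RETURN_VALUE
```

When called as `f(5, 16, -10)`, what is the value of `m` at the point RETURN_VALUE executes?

-21

LOAD_CONST → push 7. Stack: [7]
LOAD_FAST c → push -10. Stack: [7, -10]
BINARY_OP & → 7 & -10 = 6. Stack: [6]
STORE_FAST p → p=6. Stack: []
LOAD_FAST_LOAD_FAST p,p → push 6,6. Stack: [6, 6]
BINARY_OP ^ → 6 ^ 6 = 0. Stack: [0]
STORE_FAST p → p=0. Stack: []
LOAD_FAST p → push 0. Stack: [0]
LOAD_CONST → push 11. Stack: [0, 11]
BINARY_OP + → 0 + 11 = 11. Stack: [11]
STORE_FAST m → m=11. Stack: []
LOAD_FAST_LOAD_FAST c,m → push -10,11. Stack: [-10, 11]
BINARY_OP - → -10 - 11 = -21. Stack: [-21]
STORE_FAST m → m=-21. Stack: []
LOAD_FAST p → push 0. Stack: [0]
RETURN_VALUE → return 0.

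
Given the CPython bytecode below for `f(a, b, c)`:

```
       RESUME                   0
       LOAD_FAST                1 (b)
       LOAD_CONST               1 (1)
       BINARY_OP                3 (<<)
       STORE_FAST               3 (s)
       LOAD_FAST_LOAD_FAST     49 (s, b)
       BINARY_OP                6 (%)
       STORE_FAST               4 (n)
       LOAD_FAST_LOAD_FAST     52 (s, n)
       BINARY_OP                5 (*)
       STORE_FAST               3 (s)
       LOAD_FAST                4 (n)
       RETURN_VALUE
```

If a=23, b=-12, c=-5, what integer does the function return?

LOAD_FAST b → push -12. Stack: [-12]
LOAD_CONST → push 1. Stack: [-12, 1]
BINARY_OP << → -12 << 1 = -24. Stack: [-24]
STORE_FAST s → s=-24. Stack: []
LOAD_FAST_LOAD_FAST s,b → push -24,-12. Stack: [-24, -12]
BINARY_OP % → -24 % -12 = 0. Stack: [0]
STORE_FAST n → n=0. Stack: []
LOAD_FAST_LOAD_FAST s,n → push -24,0. Stack: [-24, 0]
BINARY_OP * → -24 * 0 = 0. Stack: [0]
STORE_FAST s → s=0. Stack: []
LOAD_FAST n → push 0. Stack: [0]
RETURN_VALUE → return 0.

0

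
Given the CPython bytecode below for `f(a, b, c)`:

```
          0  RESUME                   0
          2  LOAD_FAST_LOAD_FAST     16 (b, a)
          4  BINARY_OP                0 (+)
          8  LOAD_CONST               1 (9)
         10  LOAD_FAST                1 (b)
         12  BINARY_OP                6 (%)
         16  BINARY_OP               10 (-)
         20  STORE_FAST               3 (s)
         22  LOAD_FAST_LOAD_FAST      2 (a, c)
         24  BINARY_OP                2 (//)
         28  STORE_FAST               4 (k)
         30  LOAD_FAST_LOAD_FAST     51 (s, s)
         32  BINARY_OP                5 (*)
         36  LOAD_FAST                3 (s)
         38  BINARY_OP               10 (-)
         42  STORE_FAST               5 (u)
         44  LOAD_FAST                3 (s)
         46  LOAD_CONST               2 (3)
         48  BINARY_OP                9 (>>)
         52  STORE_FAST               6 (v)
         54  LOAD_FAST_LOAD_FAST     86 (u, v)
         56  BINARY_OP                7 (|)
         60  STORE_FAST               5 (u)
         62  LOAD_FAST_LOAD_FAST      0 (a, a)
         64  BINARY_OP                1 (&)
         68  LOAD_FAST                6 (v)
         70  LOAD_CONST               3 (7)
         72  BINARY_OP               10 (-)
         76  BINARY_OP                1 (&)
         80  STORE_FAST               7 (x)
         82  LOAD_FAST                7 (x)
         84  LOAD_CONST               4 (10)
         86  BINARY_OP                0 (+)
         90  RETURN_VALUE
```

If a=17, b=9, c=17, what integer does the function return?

26

LOAD_FAST_LOAD_FAST b,a → push 9,17. Stack: [9, 17]
BINARY_OP + → 9 + 17 = 26. Stack: [26]
LOAD_CONST → push 9. Stack: [26, 9]
LOAD_FAST b → push 9. Stack: [26, 9, 9]
BINARY_OP % → 9 % 9 = 0. Stack: [26, 0]
BINARY_OP - → 26 - 0 = 26. Stack: [26]
STORE_FAST s → s=26. Stack: []
LOAD_FAST_LOAD_FAST a,c → push 17,17. Stack: [17, 17]
BINARY_OP // → 17 // 17 = 1. Stack: [1]
STORE_FAST k → k=1. Stack: []
LOAD_FAST_LOAD_FAST s,s → push 26,26. Stack: [26, 26]
BINARY_OP * → 26 * 26 = 676. Stack: [676]
LOAD_FAST s → push 26. Stack: [676, 26]
BINARY_OP - → 676 - 26 = 650. Stack: [650]
STORE_FAST u → u=650. Stack: []
LOAD_FAST s → push 26. Stack: [26]
LOAD_CONST → push 3. Stack: [26, 3]
BINARY_OP >> → 26 >> 3 = 3. Stack: [3]
STORE_FAST v → v=3. Stack: []
LOAD_FAST_LOAD_FAST u,v → push 650,3. Stack: [650, 3]
BINARY_OP | → 650 | 3 = 651. Stack: [651]
STORE_FAST u → u=651. Stack: []
LOAD_FAST_LOAD_FAST a,a → push 17,17. Stack: [17, 17]
BINARY_OP & → 17 & 17 = 17. Stack: [17]
LOAD_FAST v → push 3. Stack: [17, 3]
LOAD_CONST → push 7. Stack: [17, 3, 7]
BINARY_OP - → 3 - 7 = -4. Stack: [17, -4]
BINARY_OP & → 17 & -4 = 16. Stack: [16]
STORE_FAST x → x=16. Stack: []
LOAD_FAST x → push 16. Stack: [16]
LOAD_CONST → push 10. Stack: [16, 10]
BINARY_OP + → 16 + 10 = 26. Stack: [26]
RETURN_VALUE → return 26.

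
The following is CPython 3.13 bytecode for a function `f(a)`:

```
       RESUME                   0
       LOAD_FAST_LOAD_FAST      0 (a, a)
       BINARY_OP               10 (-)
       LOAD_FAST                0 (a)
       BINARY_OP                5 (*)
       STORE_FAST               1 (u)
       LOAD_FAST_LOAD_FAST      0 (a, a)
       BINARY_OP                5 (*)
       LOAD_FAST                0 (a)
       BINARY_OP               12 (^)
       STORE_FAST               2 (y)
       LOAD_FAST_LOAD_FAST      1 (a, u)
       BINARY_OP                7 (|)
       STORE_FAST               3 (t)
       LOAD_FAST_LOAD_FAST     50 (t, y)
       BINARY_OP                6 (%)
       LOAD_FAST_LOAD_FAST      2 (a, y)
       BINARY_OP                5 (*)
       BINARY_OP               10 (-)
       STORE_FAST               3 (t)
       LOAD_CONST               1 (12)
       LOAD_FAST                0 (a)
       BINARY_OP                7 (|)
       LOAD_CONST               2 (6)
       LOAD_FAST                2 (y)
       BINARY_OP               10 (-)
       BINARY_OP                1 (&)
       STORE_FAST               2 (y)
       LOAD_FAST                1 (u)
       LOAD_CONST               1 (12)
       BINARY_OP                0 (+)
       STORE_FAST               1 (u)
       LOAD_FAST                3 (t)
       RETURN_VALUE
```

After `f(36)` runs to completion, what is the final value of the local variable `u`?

LOAD_FAST_LOAD_FAST a,a → push 36,36. Stack: [36, 36]
BINARY_OP - → 36 - 36 = 0. Stack: [0]
LOAD_FAST a → push 36. Stack: [0, 36]
BINARY_OP * → 0 * 36 = 0. Stack: [0]
STORE_FAST u → u=0. Stack: []
LOAD_FAST_LOAD_FAST a,a → push 36,36. Stack: [36, 36]
BINARY_OP * → 36 * 36 = 1296. Stack: [1296]
LOAD_FAST a → push 36. Stack: [1296, 36]
BINARY_OP ^ → 1296 ^ 36 = 1332. Stack: [1332]
STORE_FAST y → y=1332. Stack: []
LOAD_FAST_LOAD_FAST a,u → push 36,0. Stack: [36, 0]
BINARY_OP | → 36 | 0 = 36. Stack: [36]
STORE_FAST t → t=36. Stack: []
LOAD_FAST_LOAD_FAST t,y → push 36,1332. Stack: [36, 1332]
BINARY_OP % → 36 % 1332 = 36. Stack: [36]
LOAD_FAST_LOAD_FAST a,y → push 36,1332. Stack: [36, 36, 1332]
BINARY_OP * → 36 * 1332 = 47952. Stack: [36, 47952]
BINARY_OP - → 36 - 47952 = -47916. Stack: [-47916]
STORE_FAST t → t=-47916. Stack: []
LOAD_CONST → push 12. Stack: [12]
LOAD_FAST a → push 36. Stack: [12, 36]
BINARY_OP | → 12 | 36 = 44. Stack: [44]
LOAD_CONST → push 6. Stack: [44, 6]
LOAD_FAST y → push 1332. Stack: [44, 6, 1332]
BINARY_OP - → 6 - 1332 = -1326. Stack: [44, -1326]
BINARY_OP & → 44 & -1326 = 0. Stack: [0]
STORE_FAST y → y=0. Stack: []
LOAD_FAST u → push 0. Stack: [0]
LOAD_CONST → push 12. Stack: [0, 12]
BINARY_OP + → 0 + 12 = 12. Stack: [12]
STORE_FAST u → u=12. Stack: []
LOAD_FAST t → push -47916. Stack: [-47916]
RETURN_VALUE → return -47916.

12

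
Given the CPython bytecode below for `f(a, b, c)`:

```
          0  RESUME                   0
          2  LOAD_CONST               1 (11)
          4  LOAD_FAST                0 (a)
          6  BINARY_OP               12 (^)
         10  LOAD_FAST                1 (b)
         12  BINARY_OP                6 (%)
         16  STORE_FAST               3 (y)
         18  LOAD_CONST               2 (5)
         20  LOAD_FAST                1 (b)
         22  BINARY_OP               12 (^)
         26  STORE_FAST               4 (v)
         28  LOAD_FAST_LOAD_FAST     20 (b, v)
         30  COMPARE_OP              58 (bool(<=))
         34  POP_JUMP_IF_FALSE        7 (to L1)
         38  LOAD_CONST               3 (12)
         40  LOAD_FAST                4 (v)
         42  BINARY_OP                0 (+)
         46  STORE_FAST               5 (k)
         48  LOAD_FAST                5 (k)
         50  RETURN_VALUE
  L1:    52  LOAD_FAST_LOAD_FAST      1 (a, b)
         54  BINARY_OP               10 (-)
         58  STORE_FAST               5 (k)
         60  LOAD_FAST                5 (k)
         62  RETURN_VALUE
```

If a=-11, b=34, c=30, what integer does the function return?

LOAD_CONST → push 11. Stack: [11]
LOAD_FAST a → push -11. Stack: [11, -11]
BINARY_OP ^ → 11 ^ -11 = -2. Stack: [-2]
LOAD_FAST b → push 34. Stack: [-2, 34]
BINARY_OP % → -2 % 34 = 32. Stack: [32]
STORE_FAST y → y=32. Stack: []
LOAD_CONST → push 5. Stack: [5]
LOAD_FAST b → push 34. Stack: [5, 34]
BINARY_OP ^ → 5 ^ 34 = 39. Stack: [39]
STORE_FAST v → v=39. Stack: []
LOAD_FAST_LOAD_FAST b,v → push 34,39. Stack: [34, 39]
COMPARE_OP bool(<=) → 34 vs 39 = True. Stack: [True]
POP_JUMP_IF_FALSE → pop True; no jump. Stack: []
LOAD_CONST → push 12. Stack: [12]
LOAD_FAST v → push 39. Stack: [12, 39]
BINARY_OP + → 12 + 39 = 51. Stack: [51]
STORE_FAST k → k=51. Stack: []
LOAD_FAST k → push 51. Stack: [51]
RETURN_VALUE → return 51.

51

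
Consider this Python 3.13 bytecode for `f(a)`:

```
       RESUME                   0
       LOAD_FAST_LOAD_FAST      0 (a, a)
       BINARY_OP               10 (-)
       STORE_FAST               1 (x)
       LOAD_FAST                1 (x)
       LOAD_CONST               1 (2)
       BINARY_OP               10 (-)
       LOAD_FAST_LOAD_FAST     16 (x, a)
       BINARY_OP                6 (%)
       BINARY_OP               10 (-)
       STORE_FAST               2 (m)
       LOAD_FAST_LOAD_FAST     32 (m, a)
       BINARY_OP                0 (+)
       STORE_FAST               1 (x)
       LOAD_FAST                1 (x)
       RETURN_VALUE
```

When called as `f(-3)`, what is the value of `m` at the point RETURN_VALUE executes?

-2

LOAD_FAST_LOAD_FAST a,a → push -3,-3. Stack: [-3, -3]
BINARY_OP - → -3 - -3 = 0. Stack: [0]
STORE_FAST x → x=0. Stack: []
LOAD_FAST x → push 0. Stack: [0]
LOAD_CONST → push 2. Stack: [0, 2]
BINARY_OP - → 0 - 2 = -2. Stack: [-2]
LOAD_FAST_LOAD_FAST x,a → push 0,-3. Stack: [-2, 0, -3]
BINARY_OP % → 0 % -3 = 0. Stack: [-2, 0]
BINARY_OP - → -2 - 0 = -2. Stack: [-2]
STORE_FAST m → m=-2. Stack: []
LOAD_FAST_LOAD_FAST m,a → push -2,-3. Stack: [-2, -3]
BINARY_OP + → -2 + -3 = -5. Stack: [-5]
STORE_FAST x → x=-5. Stack: []
LOAD_FAST x → push -5. Stack: [-5]
RETURN_VALUE → return -5.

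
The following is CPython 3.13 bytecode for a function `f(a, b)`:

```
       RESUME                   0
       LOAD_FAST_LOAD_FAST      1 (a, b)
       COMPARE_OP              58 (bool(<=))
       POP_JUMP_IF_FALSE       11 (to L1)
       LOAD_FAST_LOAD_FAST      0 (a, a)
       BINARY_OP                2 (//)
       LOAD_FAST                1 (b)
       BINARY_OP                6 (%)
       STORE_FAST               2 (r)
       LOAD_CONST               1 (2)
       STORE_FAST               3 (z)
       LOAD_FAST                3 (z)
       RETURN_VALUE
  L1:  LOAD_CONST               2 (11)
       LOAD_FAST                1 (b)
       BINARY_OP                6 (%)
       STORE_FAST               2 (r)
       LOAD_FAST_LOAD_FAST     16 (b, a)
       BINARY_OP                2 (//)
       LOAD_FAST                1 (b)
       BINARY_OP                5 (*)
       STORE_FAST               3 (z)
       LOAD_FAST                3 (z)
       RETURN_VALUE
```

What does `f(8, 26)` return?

2

LOAD_FAST_LOAD_FAST a,b → push 8,26. Stack: [8, 26]
COMPARE_OP bool(<=) → 8 vs 26 = True. Stack: [True]
POP_JUMP_IF_FALSE → pop True; no jump. Stack: []
LOAD_FAST_LOAD_FAST a,a → push 8,8. Stack: [8, 8]
BINARY_OP // → 8 // 8 = 1. Stack: [1]
LOAD_FAST b → push 26. Stack: [1, 26]
BINARY_OP % → 1 % 26 = 1. Stack: [1]
STORE_FAST r → r=1. Stack: []
LOAD_CONST → push 2. Stack: [2]
STORE_FAST z → z=2. Stack: []
LOAD_FAST z → push 2. Stack: [2]
RETURN_VALUE → return 2.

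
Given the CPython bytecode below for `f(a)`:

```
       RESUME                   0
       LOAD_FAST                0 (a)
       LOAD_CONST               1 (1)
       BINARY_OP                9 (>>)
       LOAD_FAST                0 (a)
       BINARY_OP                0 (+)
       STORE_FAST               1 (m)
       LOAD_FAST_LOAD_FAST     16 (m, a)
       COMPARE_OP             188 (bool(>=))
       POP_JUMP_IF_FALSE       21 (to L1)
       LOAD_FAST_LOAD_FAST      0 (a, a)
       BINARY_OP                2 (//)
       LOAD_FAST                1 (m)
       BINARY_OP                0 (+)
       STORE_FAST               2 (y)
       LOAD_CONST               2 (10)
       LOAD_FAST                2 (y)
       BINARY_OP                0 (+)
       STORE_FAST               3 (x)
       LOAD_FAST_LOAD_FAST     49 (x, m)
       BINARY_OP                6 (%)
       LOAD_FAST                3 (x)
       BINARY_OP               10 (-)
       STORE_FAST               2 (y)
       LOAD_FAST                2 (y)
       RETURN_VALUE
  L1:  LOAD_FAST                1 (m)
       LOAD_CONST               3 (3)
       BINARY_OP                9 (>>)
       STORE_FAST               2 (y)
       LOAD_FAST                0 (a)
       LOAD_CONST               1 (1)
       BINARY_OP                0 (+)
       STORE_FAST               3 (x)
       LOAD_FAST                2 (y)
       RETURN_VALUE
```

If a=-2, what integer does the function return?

LOAD_FAST a → push -2. Stack: [-2]
LOAD_CONST → push 1. Stack: [-2, 1]
BINARY_OP >> → -2 >> 1 = -1. Stack: [-1]
LOAD_FAST a → push -2. Stack: [-1, -2]
BINARY_OP + → -1 + -2 = -3. Stack: [-3]
STORE_FAST m → m=-3. Stack: []
LOAD_FAST_LOAD_FAST m,a → push -3,-2. Stack: [-3, -2]
COMPARE_OP bool(>=) → -3 vs -2 = False. Stack: [False]
POP_JUMP_IF_FALSE → pop False; jump. Stack: []
LOAD_FAST m → push -3. Stack: [-3]
LOAD_CONST → push 3. Stack: [-3, 3]
BINARY_OP >> → -3 >> 3 = -1. Stack: [-1]
STORE_FAST y → y=-1. Stack: []
LOAD_FAST a → push -2. Stack: [-2]
LOAD_CONST → push 1. Stack: [-2, 1]
BINARY_OP + → -2 + 1 = -1. Stack: [-1]
STORE_FAST x → x=-1. Stack: []
LOAD_FAST y → push -1. Stack: [-1]
RETURN_VALUE → return -1.

-1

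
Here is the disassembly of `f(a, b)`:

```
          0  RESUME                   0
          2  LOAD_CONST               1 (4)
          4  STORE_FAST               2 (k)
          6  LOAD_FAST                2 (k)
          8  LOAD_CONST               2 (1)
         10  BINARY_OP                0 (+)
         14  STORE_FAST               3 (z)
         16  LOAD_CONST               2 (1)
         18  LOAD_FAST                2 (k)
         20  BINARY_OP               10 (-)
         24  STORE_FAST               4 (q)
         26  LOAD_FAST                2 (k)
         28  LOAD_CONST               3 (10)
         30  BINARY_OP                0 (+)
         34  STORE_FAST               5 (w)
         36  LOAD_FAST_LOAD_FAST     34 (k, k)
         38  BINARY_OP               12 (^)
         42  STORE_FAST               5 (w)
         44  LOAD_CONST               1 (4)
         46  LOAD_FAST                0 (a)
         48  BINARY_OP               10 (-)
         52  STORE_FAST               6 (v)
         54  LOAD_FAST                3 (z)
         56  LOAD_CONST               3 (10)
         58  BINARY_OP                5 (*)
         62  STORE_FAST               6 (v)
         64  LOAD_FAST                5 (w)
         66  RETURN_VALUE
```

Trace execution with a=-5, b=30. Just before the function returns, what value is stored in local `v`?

LOAD_CONST → push 4. Stack: [4]
STORE_FAST k → k=4. Stack: []
LOAD_FAST k → push 4. Stack: [4]
LOAD_CONST → push 1. Stack: [4, 1]
BINARY_OP + → 4 + 1 = 5. Stack: [5]
STORE_FAST z → z=5. Stack: []
LOAD_CONST → push 1. Stack: [1]
LOAD_FAST k → push 4. Stack: [1, 4]
BINARY_OP - → 1 - 4 = -3. Stack: [-3]
STORE_FAST q → q=-3. Stack: []
LOAD_FAST k → push 4. Stack: [4]
LOAD_CONST → push 10. Stack: [4, 10]
BINARY_OP + → 4 + 10 = 14. Stack: [14]
STORE_FAST w → w=14. Stack: []
LOAD_FAST_LOAD_FAST k,k → push 4,4. Stack: [4, 4]
BINARY_OP ^ → 4 ^ 4 = 0. Stack: [0]
STORE_FAST w → w=0. Stack: []
LOAD_CONST → push 4. Stack: [4]
LOAD_FAST a → push -5. Stack: [4, -5]
BINARY_OP - → 4 - -5 = 9. Stack: [9]
STORE_FAST v → v=9. Stack: []
LOAD_FAST z → push 5. Stack: [5]
LOAD_CONST → push 10. Stack: [5, 10]
BINARY_OP * → 5 * 10 = 50. Stack: [50]
STORE_FAST v → v=50. Stack: []
LOAD_FAST w → push 0. Stack: [0]
RETURN_VALUE → return 0.

50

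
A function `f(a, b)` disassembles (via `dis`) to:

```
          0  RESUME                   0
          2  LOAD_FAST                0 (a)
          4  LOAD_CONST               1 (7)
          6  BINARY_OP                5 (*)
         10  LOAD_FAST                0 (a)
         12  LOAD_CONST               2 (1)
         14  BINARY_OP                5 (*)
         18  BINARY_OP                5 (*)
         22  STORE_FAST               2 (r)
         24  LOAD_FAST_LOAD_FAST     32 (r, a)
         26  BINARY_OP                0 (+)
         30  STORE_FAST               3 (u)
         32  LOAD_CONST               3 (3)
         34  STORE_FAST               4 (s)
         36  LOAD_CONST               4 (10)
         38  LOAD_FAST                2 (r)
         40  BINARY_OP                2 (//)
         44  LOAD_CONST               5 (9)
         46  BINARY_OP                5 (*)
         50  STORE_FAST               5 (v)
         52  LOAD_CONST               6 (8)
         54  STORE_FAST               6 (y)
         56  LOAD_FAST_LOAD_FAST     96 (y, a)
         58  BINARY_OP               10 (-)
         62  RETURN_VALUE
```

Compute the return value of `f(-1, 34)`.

LOAD_FAST a → push -1. Stack: [-1]
LOAD_CONST → push 7. Stack: [-1, 7]
BINARY_OP * → -1 * 7 = -7. Stack: [-7]
LOAD_FAST a → push -1. Stack: [-7, -1]
LOAD_CONST → push 1. Stack: [-7, -1, 1]
BINARY_OP * → -1 * 1 = -1. Stack: [-7, -1]
BINARY_OP * → -7 * -1 = 7. Stack: [7]
STORE_FAST r → r=7. Stack: []
LOAD_FAST_LOAD_FAST r,a → push 7,-1. Stack: [7, -1]
BINARY_OP + → 7 + -1 = 6. Stack: [6]
STORE_FAST u → u=6. Stack: []
LOAD_CONST → push 3. Stack: [3]
STORE_FAST s → s=3. Stack: []
LOAD_CONST → push 10. Stack: [10]
LOAD_FAST r → push 7. Stack: [10, 7]
BINARY_OP // → 10 // 7 = 1. Stack: [1]
LOAD_CONST → push 9. Stack: [1, 9]
BINARY_OP * → 1 * 9 = 9. Stack: [9]
STORE_FAST v → v=9. Stack: []
LOAD_CONST → push 8. Stack: [8]
STORE_FAST y → y=8. Stack: []
LOAD_FAST_LOAD_FAST y,a → push 8,-1. Stack: [8, -1]
BINARY_OP - → 8 - -1 = 9. Stack: [9]
RETURN_VALUE → return 9.

9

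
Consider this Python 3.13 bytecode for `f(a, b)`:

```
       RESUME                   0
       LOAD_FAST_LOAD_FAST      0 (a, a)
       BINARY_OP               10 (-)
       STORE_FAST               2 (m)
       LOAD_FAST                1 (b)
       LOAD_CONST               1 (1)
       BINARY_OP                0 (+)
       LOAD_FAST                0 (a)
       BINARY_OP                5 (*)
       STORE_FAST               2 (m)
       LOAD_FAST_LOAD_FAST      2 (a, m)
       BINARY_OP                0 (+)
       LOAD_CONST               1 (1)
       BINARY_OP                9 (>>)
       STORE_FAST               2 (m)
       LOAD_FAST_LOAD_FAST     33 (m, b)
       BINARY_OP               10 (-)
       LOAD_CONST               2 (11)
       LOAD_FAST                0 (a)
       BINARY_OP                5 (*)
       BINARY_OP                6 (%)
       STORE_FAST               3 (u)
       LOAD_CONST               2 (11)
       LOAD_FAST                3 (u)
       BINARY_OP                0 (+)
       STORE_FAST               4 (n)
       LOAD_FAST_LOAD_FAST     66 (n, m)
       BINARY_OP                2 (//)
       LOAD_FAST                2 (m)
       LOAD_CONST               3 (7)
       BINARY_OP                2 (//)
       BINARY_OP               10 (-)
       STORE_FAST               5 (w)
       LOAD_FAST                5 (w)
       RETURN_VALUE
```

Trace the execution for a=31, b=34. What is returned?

-79

LOAD_FAST_LOAD_FAST a,a → push 31,31. Stack: [31, 31]
BINARY_OP - → 31 - 31 = 0. Stack: [0]
STORE_FAST m → m=0. Stack: []
LOAD_FAST b → push 34. Stack: [34]
LOAD_CONST → push 1. Stack: [34, 1]
BINARY_OP + → 34 + 1 = 35. Stack: [35]
LOAD_FAST a → push 31. Stack: [35, 31]
BINARY_OP * → 35 * 31 = 1085. Stack: [1085]
STORE_FAST m → m=1085. Stack: []
LOAD_FAST_LOAD_FAST a,m → push 31,1085. Stack: [31, 1085]
BINARY_OP + → 31 + 1085 = 1116. Stack: [1116]
LOAD_CONST → push 1. Stack: [1116, 1]
BINARY_OP >> → 1116 >> 1 = 558. Stack: [558]
STORE_FAST m → m=558. Stack: []
LOAD_FAST_LOAD_FAST m,b → push 558,34. Stack: [558, 34]
BINARY_OP - → 558 - 34 = 524. Stack: [524]
LOAD_CONST → push 11. Stack: [524, 11]
LOAD_FAST a → push 31. Stack: [524, 11, 31]
BINARY_OP * → 11 * 31 = 341. Stack: [524, 341]
BINARY_OP % → 524 % 341 = 183. Stack: [183]
STORE_FAST u → u=183. Stack: []
LOAD_CONST → push 11. Stack: [11]
LOAD_FAST u → push 183. Stack: [11, 183]
BINARY_OP + → 11 + 183 = 194. Stack: [194]
STORE_FAST n → n=194. Stack: []
LOAD_FAST_LOAD_FAST n,m → push 194,558. Stack: [194, 558]
BINARY_OP // → 194 // 558 = 0. Stack: [0]
LOAD_FAST m → push 558. Stack: [0, 558]
LOAD_CONST → push 7. Stack: [0, 558, 7]
BINARY_OP // → 558 // 7 = 79. Stack: [0, 79]
BINARY_OP - → 0 - 79 = -79. Stack: [-79]
STORE_FAST w → w=-79. Stack: []
LOAD_FAST w → push -79. Stack: [-79]
RETURN_VALUE → return -79.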